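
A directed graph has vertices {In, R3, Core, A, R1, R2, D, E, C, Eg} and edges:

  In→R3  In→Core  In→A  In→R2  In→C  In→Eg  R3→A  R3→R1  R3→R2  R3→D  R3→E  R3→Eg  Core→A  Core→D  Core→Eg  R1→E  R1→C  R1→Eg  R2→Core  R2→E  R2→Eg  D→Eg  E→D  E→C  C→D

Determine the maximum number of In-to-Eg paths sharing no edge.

5

Assign every edge capacity 1; by Menger, the answer equals the max flow.
Path In→Eg (+1); total 1.
Path In→R3→Eg (+1); total 2.
Path In→Core→Eg (+1); total 3.
Path In→R2→Eg (+1); total 4.
Path In→C→D→Eg (+1); total 5.
No residual In→Eg path; max flow = 5.
Certifying cut of size 5: {In→C, In→Core, In→Eg, In→R2, In→R3}.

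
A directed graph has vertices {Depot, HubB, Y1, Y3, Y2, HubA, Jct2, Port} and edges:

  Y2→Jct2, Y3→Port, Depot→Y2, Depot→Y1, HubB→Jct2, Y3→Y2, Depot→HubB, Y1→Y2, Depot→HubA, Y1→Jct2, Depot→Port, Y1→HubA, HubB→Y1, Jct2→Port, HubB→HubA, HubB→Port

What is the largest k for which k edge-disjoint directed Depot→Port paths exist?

Assign every edge capacity 1; by Menger, the answer equals the max flow.
Path Depot→Port (+1); total 1.
Path Depot→HubB→Port (+1); total 2.
Path Depot→Y1→Jct2→Port (+1); total 3.
No residual Depot→Port path; max flow = 3.
Certifying cut of size 3: {Depot→HubB, Depot→Port, Jct2→Port}.

3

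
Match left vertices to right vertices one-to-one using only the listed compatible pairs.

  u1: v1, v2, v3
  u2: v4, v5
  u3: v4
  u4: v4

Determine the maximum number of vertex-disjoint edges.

Unit-capacity flow: source→left, listed edges, right→sink; max matching = max flow.
Augmenting path u1→v1 (+1); matched 1.
Augmenting path u2→v4 (+1); matched 2.
Augmenting path u3→v4→u2→v5 (+1); matched 3.
No augmenting path remains; maximum matching = 3.
König certificate: {u1, u2, v4} is a vertex cover of size 3 (every listed pair touches it), so no matching can be larger.

3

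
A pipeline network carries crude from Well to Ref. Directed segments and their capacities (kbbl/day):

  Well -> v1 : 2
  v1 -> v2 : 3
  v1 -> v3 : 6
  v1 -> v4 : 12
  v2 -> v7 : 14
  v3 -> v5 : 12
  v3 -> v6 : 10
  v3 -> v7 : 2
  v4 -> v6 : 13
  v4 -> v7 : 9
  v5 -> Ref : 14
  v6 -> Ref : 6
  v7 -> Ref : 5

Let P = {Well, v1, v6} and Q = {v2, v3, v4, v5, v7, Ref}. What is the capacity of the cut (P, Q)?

27

Edges leaving {Well, v1, v6}: v1→v2 (3), v1→v3 (6), v1→v4 (12), v6→Ref (6).
Cut capacity = 3 + 6 + 12 + 6 = 27.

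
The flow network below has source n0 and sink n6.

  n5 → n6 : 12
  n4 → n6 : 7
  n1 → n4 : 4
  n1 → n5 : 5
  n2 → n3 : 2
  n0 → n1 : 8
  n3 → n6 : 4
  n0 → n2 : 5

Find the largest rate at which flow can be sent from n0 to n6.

Augment n0→n1→n4→n6: bottleneck 4, flow now 4.
Augment n0→n1→n5→n6: bottleneck 4, flow now 8.
Augment n0→n2→n3→n6: bottleneck 2, flow now 10.
No augmenting path remains; maximum flow = 10.
In the residual graph, reachable from n0: {n0, n2}.
Min-cut edges: n0→n1 (8), n2→n3 (2); capacity 8 + 2 = 10.
This cut is saturated, so no flow can exceed 10.

10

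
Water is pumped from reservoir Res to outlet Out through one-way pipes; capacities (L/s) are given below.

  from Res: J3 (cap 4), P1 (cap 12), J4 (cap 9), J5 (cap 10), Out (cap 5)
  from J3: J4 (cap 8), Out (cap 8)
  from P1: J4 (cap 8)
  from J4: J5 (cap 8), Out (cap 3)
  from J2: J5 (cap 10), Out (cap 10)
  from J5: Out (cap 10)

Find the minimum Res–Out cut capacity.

Augment Res→Out: bottleneck 5, flow now 5.
Augment Res→J3→Out: bottleneck 4, flow now 9.
Augment Res→J4→Out: bottleneck 3, flow now 12.
Augment Res→J5→Out: bottleneck 10, flow now 22.
No augmenting path remains; maximum flow = 22.
By max-flow min-cut, the minimum cut capacity equals the max flow.
In the residual graph, reachable from Res: {Res, P1, J4, J5}.
Min-cut edges: Res→J3 (4), Res→Out (5), J4→Out (3), J5→Out (10); capacity 4 + 5 + 3 + 10 = 22.

22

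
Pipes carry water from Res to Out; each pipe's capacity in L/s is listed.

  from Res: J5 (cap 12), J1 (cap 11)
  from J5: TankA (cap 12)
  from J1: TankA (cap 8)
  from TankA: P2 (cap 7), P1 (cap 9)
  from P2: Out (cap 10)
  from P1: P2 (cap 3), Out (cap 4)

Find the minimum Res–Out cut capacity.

14

Augment Res→J5→TankA→P2→Out: bottleneck 7, flow now 7.
Augment Res→J5→TankA→P1→Out: bottleneck 4, flow now 11.
Augment Res→J5→TankA→P1→P2→Out: bottleneck 1, flow now 12.
Augment Res→J1→TankA→P1→P2→Out: bottleneck 2, flow now 14.
No augmenting path remains; maximum flow = 14.
By max-flow min-cut, the minimum cut capacity equals the max flow.
In the residual graph, reachable from Res: {Res, J5, J1, TankA, P1}.
Min-cut edges: TankA→P2 (7), P1→P2 (3), P1→Out (4); capacity 7 + 3 + 4 = 14.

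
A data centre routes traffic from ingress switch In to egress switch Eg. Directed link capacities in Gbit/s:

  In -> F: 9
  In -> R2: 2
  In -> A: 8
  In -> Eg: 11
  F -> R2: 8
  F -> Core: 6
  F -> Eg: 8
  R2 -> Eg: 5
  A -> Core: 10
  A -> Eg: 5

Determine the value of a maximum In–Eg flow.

27

Augment In→Eg: bottleneck 11, flow now 11.
Augment In→F→Eg: bottleneck 8, flow now 19.
Augment In→R2→Eg: bottleneck 2, flow now 21.
Augment In→A→Eg: bottleneck 5, flow now 26.
Augment In→F→R2→Eg: bottleneck 1, flow now 27.
No augmenting path remains; maximum flow = 27.
In the residual graph, reachable from In: {In, A, Core}.
Min-cut edges: In→F (9), In→R2 (2), In→Eg (11), A→Eg (5); capacity 9 + 2 + 11 + 5 = 27.
This cut is saturated, so no flow can exceed 27.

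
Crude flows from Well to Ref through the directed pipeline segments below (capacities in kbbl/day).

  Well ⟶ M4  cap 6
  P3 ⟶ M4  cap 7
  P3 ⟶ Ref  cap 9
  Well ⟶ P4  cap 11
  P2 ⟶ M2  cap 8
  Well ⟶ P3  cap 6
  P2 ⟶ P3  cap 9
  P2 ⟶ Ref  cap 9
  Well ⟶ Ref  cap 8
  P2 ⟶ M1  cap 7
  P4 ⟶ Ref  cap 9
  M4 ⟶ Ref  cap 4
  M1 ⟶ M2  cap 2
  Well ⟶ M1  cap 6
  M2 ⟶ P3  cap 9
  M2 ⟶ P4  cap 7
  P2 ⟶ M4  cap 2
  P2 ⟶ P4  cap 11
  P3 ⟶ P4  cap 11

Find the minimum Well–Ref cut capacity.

Augment Well→Ref: bottleneck 8, flow now 8.
Augment Well→P3→Ref: bottleneck 6, flow now 14.
Augment Well→M4→Ref: bottleneck 4, flow now 18.
Augment Well→P4→Ref: bottleneck 9, flow now 27.
Augment Well→M1→M2→P3→Ref: bottleneck 2, flow now 29.
No augmenting path remains; maximum flow = 29.
By max-flow min-cut, the minimum cut capacity equals the max flow.
In the residual graph, reachable from Well: {Well, M1, M4, P4}.
Min-cut edges: Well→P3 (6), Well→Ref (8), M1→M2 (2), M4→Ref (4), P4→Ref (9); capacity 6 + 8 + 2 + 4 + 9 = 29.

29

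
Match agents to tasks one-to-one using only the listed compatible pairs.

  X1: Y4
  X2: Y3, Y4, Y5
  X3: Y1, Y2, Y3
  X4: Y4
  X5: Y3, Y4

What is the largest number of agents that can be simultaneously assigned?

4

Unit-capacity flow: source→left, listed edges, right→sink; max matching = max flow.
Augmenting path X1→Y4 (+1); matched 1.
Augmenting path X2→Y3 (+1); matched 2.
Augmenting path X3→Y1 (+1); matched 3.
Augmenting path X5→Y3→X2→Y5 (+1); matched 4.
No augmenting path remains; maximum matching = 4.
König certificate: {X2, X3, X5, Y4} is a vertex cover of size 4 (every listed pair touches it), so no matching can be larger.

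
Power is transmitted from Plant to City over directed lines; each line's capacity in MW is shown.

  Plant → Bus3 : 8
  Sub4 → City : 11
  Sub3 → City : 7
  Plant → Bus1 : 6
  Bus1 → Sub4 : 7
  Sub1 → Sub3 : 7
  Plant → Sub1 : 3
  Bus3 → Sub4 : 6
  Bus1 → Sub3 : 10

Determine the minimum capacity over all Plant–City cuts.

Augment Plant→Bus1→Sub3→City: bottleneck 6, flow now 6.
Augment Plant→Bus3→Sub4→City: bottleneck 6, flow now 12.
Augment Plant→Sub1→Sub3→City: bottleneck 1, flow now 13.
Augment Plant→Sub1→Sub3→Bus1→Sub4→City: bottleneck 2, flow now 15. (uses reverse residual edge)
No augmenting path remains; maximum flow = 15.
By max-flow min-cut, the minimum cut capacity equals the max flow.
In the residual graph, reachable from Plant: {Plant, Bus3}.
Min-cut edges: Plant→Bus1 (6), Plant→Sub1 (3), Bus3→Sub4 (6); capacity 6 + 3 + 6 = 15.

15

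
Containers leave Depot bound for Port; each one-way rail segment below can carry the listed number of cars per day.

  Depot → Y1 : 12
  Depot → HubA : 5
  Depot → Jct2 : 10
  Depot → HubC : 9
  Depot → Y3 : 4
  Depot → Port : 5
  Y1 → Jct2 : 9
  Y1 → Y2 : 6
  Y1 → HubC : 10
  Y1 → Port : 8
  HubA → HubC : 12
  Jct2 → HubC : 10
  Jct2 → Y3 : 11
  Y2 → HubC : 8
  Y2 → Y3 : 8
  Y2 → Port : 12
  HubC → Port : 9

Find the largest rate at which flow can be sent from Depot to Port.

26

Augment Depot→Port: bottleneck 5, flow now 5.
Augment Depot→Y1→Port: bottleneck 8, flow now 13.
Augment Depot→HubC→Port: bottleneck 9, flow now 22.
Augment Depot→Y1→Y2→Port: bottleneck 4, flow now 26.
No augmenting path remains; maximum flow = 26.
In the residual graph, reachable from Depot: {Depot, HubA, Jct2, HubC, Y3}.
Min-cut edges: Depot→Y1 (12), Depot→Port (5), HubC→Port (9); capacity 12 + 5 + 9 = 26.
This cut is saturated, so no flow can exceed 26.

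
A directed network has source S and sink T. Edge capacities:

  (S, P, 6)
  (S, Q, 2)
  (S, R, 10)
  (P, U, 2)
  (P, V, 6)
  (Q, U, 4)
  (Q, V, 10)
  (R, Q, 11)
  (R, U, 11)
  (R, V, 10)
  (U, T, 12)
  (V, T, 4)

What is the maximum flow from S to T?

Augment S→P→U→T: bottleneck 2, flow now 2.
Augment S→P→V→T: bottleneck 4, flow now 6.
Augment S→Q→U→T: bottleneck 2, flow now 8.
Augment S→R→U→T: bottleneck 8, flow now 16.
No augmenting path remains; maximum flow = 16.
In the residual graph, reachable from S: {S, P, Q, R, U, V}.
Min-cut edges: U→T (12), V→T (4); capacity 12 + 4 = 16.
This cut is saturated, so no flow can exceed 16.

16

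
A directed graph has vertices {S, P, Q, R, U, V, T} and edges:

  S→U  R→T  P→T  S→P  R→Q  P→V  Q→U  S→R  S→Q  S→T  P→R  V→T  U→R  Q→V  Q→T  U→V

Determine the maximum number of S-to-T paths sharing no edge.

Assign every edge capacity 1; by Menger, the answer equals the max flow.
Path S→T (+1); total 1.
Path S→P→T (+1); total 2.
Path S→Q→T (+1); total 3.
Path S→R→T (+1); total 4.
Path S→U→V→T (+1); total 5.
No residual S→T path; max flow = 5.
Certifying cut of size 5: {S→P, S→Q, S→R, S→T, S→U}.

5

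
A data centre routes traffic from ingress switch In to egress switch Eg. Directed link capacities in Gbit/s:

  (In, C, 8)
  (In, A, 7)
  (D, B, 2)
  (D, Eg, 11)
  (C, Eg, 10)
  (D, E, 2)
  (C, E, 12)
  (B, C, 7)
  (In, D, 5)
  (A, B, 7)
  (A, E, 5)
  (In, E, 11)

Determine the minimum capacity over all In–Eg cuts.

Augment In→C→Eg: bottleneck 8, flow now 8.
Augment In→D→Eg: bottleneck 5, flow now 13.
Augment In→A→B→C→Eg: bottleneck 2, flow now 15.
No augmenting path remains; maximum flow = 15.
By max-flow min-cut, the minimum cut capacity equals the max flow.
In the residual graph, reachable from In: {In, A, B, C, E}.
Min-cut edges: In→D (5), C→Eg (10); capacity 5 + 10 = 15.

15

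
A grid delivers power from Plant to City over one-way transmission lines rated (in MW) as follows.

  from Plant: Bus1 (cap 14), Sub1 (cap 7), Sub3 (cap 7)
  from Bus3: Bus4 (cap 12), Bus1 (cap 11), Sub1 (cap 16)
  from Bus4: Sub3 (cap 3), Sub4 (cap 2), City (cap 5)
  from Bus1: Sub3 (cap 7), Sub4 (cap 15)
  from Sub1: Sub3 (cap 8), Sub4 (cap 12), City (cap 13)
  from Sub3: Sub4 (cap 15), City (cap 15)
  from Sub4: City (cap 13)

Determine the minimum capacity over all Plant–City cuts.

28

Augment Plant→Sub1→City: bottleneck 7, flow now 7.
Augment Plant→Sub3→City: bottleneck 7, flow now 14.
Augment Plant→Bus1→Sub3→City: bottleneck 7, flow now 21.
Augment Plant→Bus1→Sub4→City: bottleneck 7, flow now 28.
No augmenting path remains; maximum flow = 28.
By max-flow min-cut, the minimum cut capacity equals the max flow.
In the residual graph, reachable from Plant: {Plant}.
Min-cut edges: Plant→Bus1 (14), Plant→Sub1 (7), Plant→Sub3 (7); capacity 14 + 7 + 7 = 28.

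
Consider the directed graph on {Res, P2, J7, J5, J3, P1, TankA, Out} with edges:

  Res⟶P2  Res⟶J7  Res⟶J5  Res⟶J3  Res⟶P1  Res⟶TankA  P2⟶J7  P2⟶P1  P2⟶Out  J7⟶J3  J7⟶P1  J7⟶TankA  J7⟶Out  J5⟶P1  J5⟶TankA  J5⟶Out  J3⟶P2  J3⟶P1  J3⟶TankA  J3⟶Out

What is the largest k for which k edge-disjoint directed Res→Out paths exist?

4

Assign every edge capacity 1; by Menger, the answer equals the max flow.
Path Res→P2→Out (+1); total 1.
Path Res→J7→Out (+1); total 2.
Path Res→J5→Out (+1); total 3.
Path Res→J3→Out (+1); total 4.
No residual Res→Out path; max flow = 4.
Certifying cut of size 4: {Res→J3, Res→J5, Res→J7, Res→P2}.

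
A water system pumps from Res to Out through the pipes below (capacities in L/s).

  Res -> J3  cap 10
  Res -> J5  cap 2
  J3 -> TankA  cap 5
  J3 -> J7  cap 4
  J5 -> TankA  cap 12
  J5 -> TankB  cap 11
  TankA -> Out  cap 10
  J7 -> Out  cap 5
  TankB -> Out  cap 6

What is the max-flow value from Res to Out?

11

Augment Res→J3→TankA→Out: bottleneck 5, flow now 5.
Augment Res→J3→J7→Out: bottleneck 4, flow now 9.
Augment Res→J5→TankA→Out: bottleneck 2, flow now 11.
No augmenting path remains; maximum flow = 11.
In the residual graph, reachable from Res: {Res, J3}.
Min-cut edges: Res→J5 (2), J3→TankA (5), J3→J7 (4); capacity 2 + 5 + 4 = 11.
This cut is saturated, so no flow can exceed 11.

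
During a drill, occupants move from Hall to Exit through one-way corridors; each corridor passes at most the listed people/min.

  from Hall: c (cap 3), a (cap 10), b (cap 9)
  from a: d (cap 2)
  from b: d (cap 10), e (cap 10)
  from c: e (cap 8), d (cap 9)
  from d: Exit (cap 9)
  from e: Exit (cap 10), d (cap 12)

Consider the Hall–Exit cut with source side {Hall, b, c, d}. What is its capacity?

Edges leaving {Hall, b, c, d}: Hall→a (10), b→e (10), c→e (8), d→Exit (9).
Cut capacity = 10 + 10 + 8 + 9 = 37.

37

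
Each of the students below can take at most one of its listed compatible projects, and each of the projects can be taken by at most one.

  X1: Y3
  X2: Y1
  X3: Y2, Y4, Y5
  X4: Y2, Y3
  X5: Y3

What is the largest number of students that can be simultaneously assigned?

4

Unit-capacity flow: source→left, listed edges, right→sink; max matching = max flow.
Augmenting path X1→Y3 (+1); matched 1.
Augmenting path X2→Y1 (+1); matched 2.
Augmenting path X3→Y2 (+1); matched 3.
Augmenting path X4→Y2→X3→Y4 (+1); matched 4.
No augmenting path remains; maximum matching = 4.
König certificate: {X2, X3, X4, Y3} is a vertex cover of size 4 (every listed pair touches it), so no matching can be larger.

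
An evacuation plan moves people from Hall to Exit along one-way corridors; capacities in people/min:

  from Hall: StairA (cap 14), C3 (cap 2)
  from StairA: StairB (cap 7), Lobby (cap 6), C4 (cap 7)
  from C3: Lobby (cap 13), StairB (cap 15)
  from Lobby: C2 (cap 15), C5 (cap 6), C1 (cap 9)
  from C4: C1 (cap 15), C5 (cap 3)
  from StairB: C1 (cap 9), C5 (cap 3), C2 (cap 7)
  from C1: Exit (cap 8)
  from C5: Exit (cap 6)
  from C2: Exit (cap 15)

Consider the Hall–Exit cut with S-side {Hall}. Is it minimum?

Yes — it is a minimum cut (capacity 16).

Given cut capacity: 14 + 2 = 16.
Augment Hall→StairA→Lobby→C1→Exit: bottleneck 6, flow now 6.
Augment Hall→StairA→C4→C1→Exit: bottleneck 2, flow now 8.
Augment Hall→StairA→C4→C5→Exit: bottleneck 3, flow now 11.
Augment Hall→StairA→StairB→C5→Exit: bottleneck 3, flow now 14.
Augment Hall→C3→Lobby→C2→Exit: bottleneck 2, flow now 16.
No augmenting path remains; maximum flow = 16.
Cut capacity 16 equals the max flow, so it is a minimum cut.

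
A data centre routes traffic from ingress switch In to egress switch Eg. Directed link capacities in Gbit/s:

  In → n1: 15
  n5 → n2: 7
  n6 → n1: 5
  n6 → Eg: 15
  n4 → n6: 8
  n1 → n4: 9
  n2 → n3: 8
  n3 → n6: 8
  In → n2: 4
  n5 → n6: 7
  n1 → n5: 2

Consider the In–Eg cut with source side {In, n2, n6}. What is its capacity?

Edges leaving {In, n2, n6}: In→n1 (15), n2→n3 (8), n6→n1 (5), n6→Eg (15).
Cut capacity = 15 + 8 + 5 + 15 = 43.

43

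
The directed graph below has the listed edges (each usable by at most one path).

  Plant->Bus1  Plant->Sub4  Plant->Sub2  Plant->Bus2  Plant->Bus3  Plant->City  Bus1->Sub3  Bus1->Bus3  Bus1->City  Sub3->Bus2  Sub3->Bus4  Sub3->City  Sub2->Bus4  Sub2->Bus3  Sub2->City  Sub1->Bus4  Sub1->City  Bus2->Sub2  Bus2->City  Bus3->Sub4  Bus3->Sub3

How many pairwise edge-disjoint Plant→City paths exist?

Assign every edge capacity 1; by Menger, the answer equals the max flow.
Path Plant→City (+1); total 1.
Path Plant→Bus1→City (+1); total 2.
Path Plant→Sub2→City (+1); total 3.
Path Plant→Bus2→City (+1); total 4.
Path Plant→Bus3→Sub3→City (+1); total 5.
No residual Plant→City path; max flow = 5.
Certifying cut of size 5: {Plant→Bus1, Plant→Bus2, Plant→Bus3, Plant→City, Plant→Sub2}.

5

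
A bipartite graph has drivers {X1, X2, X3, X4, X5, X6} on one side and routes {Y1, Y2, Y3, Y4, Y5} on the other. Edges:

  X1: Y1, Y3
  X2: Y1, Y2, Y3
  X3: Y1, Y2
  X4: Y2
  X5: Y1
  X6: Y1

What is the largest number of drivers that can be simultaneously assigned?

3

Unit-capacity flow: source→left, listed edges, right→sink; max matching = max flow.
Augmenting path X1→Y1 (+1); matched 1.
Augmenting path X2→Y2 (+1); matched 2.
Augmenting path X3→Y1→X1→Y3 (+1); matched 3.
No augmenting path remains; maximum matching = 3.
König certificate: {Y1, Y2, Y3} is a vertex cover of size 3 (every listed pair touches it), so no matching can be larger.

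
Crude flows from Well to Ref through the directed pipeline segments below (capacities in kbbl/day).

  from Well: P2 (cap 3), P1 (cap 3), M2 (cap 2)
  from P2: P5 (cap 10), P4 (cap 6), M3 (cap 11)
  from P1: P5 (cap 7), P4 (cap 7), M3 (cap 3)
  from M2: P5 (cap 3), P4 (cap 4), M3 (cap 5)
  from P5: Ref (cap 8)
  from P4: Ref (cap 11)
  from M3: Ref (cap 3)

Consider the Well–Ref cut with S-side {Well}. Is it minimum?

Given cut capacity: 3 + 3 + 2 = 8.
Augment Well→P2→P5→Ref: bottleneck 3, flow now 3.
Augment Well→P1→P5→Ref: bottleneck 3, flow now 6.
Augment Well→M2→P5→Ref: bottleneck 2, flow now 8.
No augmenting path remains; maximum flow = 8.
Cut capacity 8 equals the max flow, so it is a minimum cut.

Yes — it is a minimum cut (capacity 8).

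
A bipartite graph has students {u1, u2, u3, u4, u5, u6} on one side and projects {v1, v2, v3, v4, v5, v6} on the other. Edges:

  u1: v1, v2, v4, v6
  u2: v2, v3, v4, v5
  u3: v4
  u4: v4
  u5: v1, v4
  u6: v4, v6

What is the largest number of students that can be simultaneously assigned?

5

Unit-capacity flow: source→left, listed edges, right→sink; max matching = max flow.
Augmenting path u1→v1 (+1); matched 1.
Augmenting path u2→v2 (+1); matched 2.
Augmenting path u3→v4 (+1); matched 3.
Augmenting path u6→v6 (+1); matched 4.
Augmenting path u5→v1→u1→v2→u2→v3 (+1); matched 5.
No augmenting path remains; maximum matching = 5.
König certificate: {u1, u2, u5, u6, v4} is a vertex cover of size 5 (every listed pair touches it), so no matching can be larger.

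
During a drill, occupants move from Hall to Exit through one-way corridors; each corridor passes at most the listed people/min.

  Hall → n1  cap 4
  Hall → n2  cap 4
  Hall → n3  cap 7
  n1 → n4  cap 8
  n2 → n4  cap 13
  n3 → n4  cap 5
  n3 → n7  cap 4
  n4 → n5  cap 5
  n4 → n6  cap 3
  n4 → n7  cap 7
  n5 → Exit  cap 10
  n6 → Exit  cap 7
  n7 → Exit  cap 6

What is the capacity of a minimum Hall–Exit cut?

14

Augment Hall→n3→n7→Exit: bottleneck 4, flow now 4.
Augment Hall→n1→n4→n5→Exit: bottleneck 4, flow now 8.
Augment Hall→n2→n4→n5→Exit: bottleneck 1, flow now 9.
Augment Hall→n2→n4→n6→Exit: bottleneck 3, flow now 12.
Augment Hall→n3→n4→n7→Exit: bottleneck 2, flow now 14.
No augmenting path remains; maximum flow = 14.
By max-flow min-cut, the minimum cut capacity equals the max flow.
In the residual graph, reachable from Hall: {Hall, n1, n2, n3, n4, n7}.
Min-cut edges: n4→n5 (5), n4→n6 (3), n7→Exit (6); capacity 5 + 3 + 6 = 14.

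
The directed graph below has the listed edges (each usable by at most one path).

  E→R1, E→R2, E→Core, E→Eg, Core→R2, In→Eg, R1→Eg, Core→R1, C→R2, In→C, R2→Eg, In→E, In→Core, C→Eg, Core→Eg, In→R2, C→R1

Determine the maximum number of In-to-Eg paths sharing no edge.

Assign every edge capacity 1; by Menger, the answer equals the max flow.
Path In→Eg (+1); total 1.
Path In→C→Eg (+1); total 2.
Path In→Core→Eg (+1); total 3.
Path In→E→Eg (+1); total 4.
Path In→R2→Eg (+1); total 5.
No residual In→Eg path; max flow = 5.
Certifying cut of size 5: {In→C, In→Core, In→E, In→Eg, In→R2}.

5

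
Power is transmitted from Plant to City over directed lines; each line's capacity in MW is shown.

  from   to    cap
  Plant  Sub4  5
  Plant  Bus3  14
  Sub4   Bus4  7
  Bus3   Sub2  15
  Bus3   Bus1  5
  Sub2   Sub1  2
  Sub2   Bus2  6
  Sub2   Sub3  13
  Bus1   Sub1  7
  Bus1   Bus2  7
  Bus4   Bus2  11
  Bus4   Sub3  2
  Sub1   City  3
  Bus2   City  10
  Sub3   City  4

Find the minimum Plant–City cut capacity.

Augment Plant→Sub4→Bus4→Bus2→City: bottleneck 5, flow now 5.
Augment Plant→Bus3→Sub2→Sub1→City: bottleneck 2, flow now 7.
Augment Plant→Bus3→Sub2→Bus2→City: bottleneck 5, flow now 12.
Augment Plant→Bus3→Sub2→Sub3→City: bottleneck 4, flow now 16.
Augment Plant→Bus3→Bus1→Sub1→City: bottleneck 1, flow now 17.
No augmenting path remains; maximum flow = 17.
By max-flow min-cut, the minimum cut capacity equals the max flow.
In the residual graph, reachable from Plant: {Plant, Sub4, Bus3, Sub2, Bus1, Bus4, Sub1, Bus2, Sub3}.
Min-cut edges: Sub1→City (3), Bus2→City (10), Sub3→City (4); capacity 3 + 10 + 4 = 17.

17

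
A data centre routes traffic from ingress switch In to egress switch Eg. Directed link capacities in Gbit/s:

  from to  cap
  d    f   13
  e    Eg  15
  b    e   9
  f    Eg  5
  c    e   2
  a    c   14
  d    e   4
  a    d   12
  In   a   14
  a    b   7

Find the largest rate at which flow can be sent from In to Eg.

14

Augment In→a→b→e→Eg: bottleneck 7, flow now 7.
Augment In→a→c→e→Eg: bottleneck 2, flow now 9.
Augment In→a→d→e→Eg: bottleneck 4, flow now 13.
Augment In→a→d→f→Eg: bottleneck 1, flow now 14.
No augmenting path remains; maximum flow = 14.
In the residual graph, reachable from In: {In}.
Min-cut edges: In→a (14); capacity 14 = 14.
This cut is saturated, so no flow can exceed 14.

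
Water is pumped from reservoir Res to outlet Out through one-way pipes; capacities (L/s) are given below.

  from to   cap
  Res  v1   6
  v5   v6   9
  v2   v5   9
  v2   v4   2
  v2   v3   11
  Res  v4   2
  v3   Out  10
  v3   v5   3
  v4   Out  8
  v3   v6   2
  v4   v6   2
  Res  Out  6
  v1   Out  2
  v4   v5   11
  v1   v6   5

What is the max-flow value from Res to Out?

Augment Res→Out: bottleneck 6, flow now 6.
Augment Res→v1→Out: bottleneck 2, flow now 8.
Augment Res→v4→Out: bottleneck 2, flow now 10.
No augmenting path remains; maximum flow = 10.
In the residual graph, reachable from Res: {Res, v1, v6}.
Min-cut edges: Res→v4 (2), Res→Out (6), v1→Out (2); capacity 2 + 6 + 2 = 10.
This cut is saturated, so no flow can exceed 10.

10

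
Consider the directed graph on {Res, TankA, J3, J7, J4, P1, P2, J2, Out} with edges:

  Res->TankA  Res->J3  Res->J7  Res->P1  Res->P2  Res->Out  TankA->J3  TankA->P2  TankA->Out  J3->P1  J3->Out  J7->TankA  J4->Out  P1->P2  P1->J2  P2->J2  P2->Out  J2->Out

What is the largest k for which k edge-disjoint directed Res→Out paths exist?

Assign every edge capacity 1; by Menger, the answer equals the max flow.
Path Res→Out (+1); total 1.
Path Res→TankA→Out (+1); total 2.
Path Res→J3→Out (+1); total 3.
Path Res→P2→Out (+1); total 4.
Path Res→P1→J2→Out (+1); total 5.
No residual Res→Out path; max flow = 5.
Certifying cut of size 5: {J2→Out, J3→Out, P2→Out, Res→Out, TankA→Out}.

5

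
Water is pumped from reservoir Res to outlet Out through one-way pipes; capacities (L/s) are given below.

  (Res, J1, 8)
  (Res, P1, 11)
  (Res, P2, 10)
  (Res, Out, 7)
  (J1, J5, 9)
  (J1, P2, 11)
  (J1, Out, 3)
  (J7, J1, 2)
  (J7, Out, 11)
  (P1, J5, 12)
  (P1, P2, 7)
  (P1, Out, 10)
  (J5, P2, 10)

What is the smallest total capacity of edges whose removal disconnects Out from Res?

20

Augment Res→Out: bottleneck 7, flow now 7.
Augment Res→J1→Out: bottleneck 3, flow now 10.
Augment Res→P1→Out: bottleneck 10, flow now 20.
No augmenting path remains; maximum flow = 20.
By max-flow min-cut, the minimum cut capacity equals the max flow.
In the residual graph, reachable from Res: {Res, J1, P1, J5, P2}.
Min-cut edges: Res→Out (7), J1→Out (3), P1→Out (10); capacity 7 + 3 + 10 = 20.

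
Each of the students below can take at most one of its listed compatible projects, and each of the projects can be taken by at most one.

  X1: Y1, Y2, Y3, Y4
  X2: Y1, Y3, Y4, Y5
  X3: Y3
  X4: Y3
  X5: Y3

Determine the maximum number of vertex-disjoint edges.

Unit-capacity flow: source→left, listed edges, right→sink; max matching = max flow.
Augmenting path X1→Y1 (+1); matched 1.
Augmenting path X2→Y3 (+1); matched 2.
Augmenting path X3→Y3→X2→Y4 (+1); matched 3.
No augmenting path remains; maximum matching = 3.
König certificate: {X1, X2, Y3} is a vertex cover of size 3 (every listed pair touches it), so no matching can be larger.

3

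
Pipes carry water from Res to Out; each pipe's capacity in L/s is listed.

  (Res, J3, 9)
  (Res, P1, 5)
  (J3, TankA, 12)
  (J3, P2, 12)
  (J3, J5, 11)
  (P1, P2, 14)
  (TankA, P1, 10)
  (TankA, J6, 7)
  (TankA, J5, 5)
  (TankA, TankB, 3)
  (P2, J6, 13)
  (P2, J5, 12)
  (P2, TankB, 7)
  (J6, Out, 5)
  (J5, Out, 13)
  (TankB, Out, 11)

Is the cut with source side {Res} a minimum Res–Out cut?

Yes — it is a minimum cut (capacity 14).

Given cut capacity: 9 + 5 = 14.
Augment Res→J3→J5→Out: bottleneck 9, flow now 9.
Augment Res→P1→P2→J6→Out: bottleneck 5, flow now 14.
No augmenting path remains; maximum flow = 14.
Cut capacity 14 equals the max flow, so it is a minimum cut.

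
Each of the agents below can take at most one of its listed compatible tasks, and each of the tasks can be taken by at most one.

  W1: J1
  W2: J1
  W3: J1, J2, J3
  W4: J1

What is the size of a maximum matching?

2

Unit-capacity flow: source→left, listed edges, right→sink; max matching = max flow.
Augmenting path W1→J1 (+1); matched 1.
Augmenting path W3→J2 (+1); matched 2.
No augmenting path remains; maximum matching = 2.
König certificate: {W3, J1} is a vertex cover of size 2 (every listed pair touches it), so no matching can be larger.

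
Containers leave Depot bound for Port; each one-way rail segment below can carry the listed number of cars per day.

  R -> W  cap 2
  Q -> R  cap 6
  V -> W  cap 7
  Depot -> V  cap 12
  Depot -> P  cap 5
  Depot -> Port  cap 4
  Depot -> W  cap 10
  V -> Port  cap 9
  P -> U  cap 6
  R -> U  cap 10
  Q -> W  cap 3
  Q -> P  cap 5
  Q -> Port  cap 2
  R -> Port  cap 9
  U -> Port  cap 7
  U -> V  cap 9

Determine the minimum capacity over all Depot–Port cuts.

18

Augment Depot→Port: bottleneck 4, flow now 4.
Augment Depot→V→Port: bottleneck 9, flow now 13.
Augment Depot→P→U→Port: bottleneck 5, flow now 18.
No augmenting path remains; maximum flow = 18.
By max-flow min-cut, the minimum cut capacity equals the max flow.
In the residual graph, reachable from Depot: {Depot, V, W}.
Min-cut edges: Depot→P (5), Depot→Port (4), V→Port (9); capacity 5 + 4 + 9 = 18.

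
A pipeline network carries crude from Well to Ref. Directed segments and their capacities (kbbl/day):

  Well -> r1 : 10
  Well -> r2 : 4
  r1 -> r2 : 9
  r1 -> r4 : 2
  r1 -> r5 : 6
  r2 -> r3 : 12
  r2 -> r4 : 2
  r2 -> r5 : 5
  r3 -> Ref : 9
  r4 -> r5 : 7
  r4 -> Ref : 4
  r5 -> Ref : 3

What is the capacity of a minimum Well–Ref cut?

14

Augment Well→r1→r4→Ref: bottleneck 2, flow now 2.
Augment Well→r1→r5→Ref: bottleneck 3, flow now 5.
Augment Well→r2→r3→Ref: bottleneck 4, flow now 9.
Augment Well→r1→r2→r3→Ref: bottleneck 5, flow now 14.
No augmenting path remains; maximum flow = 14.
By max-flow min-cut, the minimum cut capacity equals the max flow.
In the residual graph, reachable from Well: {Well}.
Min-cut edges: Well→r1 (10), Well→r2 (4); capacity 10 + 4 = 14.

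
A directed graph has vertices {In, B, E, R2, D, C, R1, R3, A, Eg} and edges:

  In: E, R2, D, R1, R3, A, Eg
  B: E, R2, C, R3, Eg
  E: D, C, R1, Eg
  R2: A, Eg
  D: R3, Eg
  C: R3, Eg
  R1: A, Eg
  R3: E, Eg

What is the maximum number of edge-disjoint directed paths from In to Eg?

Assign every edge capacity 1; by Menger, the answer equals the max flow.
Path In→Eg (+1); total 1.
Path In→E→Eg (+1); total 2.
Path In→R2→Eg (+1); total 3.
Path In→D→Eg (+1); total 4.
Path In→R1→Eg (+1); total 5.
Path In→R3→Eg (+1); total 6.
No residual In→Eg path; max flow = 6.
Certifying cut of size 6: {In→D, In→E, In→Eg, In→R1, In→R2, In→R3}.

6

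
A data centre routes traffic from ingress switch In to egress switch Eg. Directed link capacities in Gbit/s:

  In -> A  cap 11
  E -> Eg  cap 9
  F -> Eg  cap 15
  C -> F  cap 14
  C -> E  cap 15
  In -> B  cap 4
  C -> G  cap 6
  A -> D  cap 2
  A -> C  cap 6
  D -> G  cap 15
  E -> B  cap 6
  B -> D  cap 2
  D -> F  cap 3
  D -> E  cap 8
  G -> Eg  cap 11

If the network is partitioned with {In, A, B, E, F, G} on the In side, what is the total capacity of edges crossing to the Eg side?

45

Edges leaving {In, A, B, E, F, G}: A→C (6), A→D (2), B→D (2), E→Eg (9), F→Eg (15), G→Eg (11).
Cut capacity = 6 + 2 + 2 + 9 + 15 + 11 = 45.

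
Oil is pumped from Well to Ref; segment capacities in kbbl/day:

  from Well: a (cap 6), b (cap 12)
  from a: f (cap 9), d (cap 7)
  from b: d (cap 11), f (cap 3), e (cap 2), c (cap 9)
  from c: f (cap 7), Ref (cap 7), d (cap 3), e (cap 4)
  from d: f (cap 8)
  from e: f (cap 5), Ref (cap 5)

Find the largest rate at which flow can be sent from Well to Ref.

Augment Well→b→c→Ref: bottleneck 7, flow now 7.
Augment Well→b→e→Ref: bottleneck 2, flow now 9.
Augment Well→b→c→e→Ref: bottleneck 2, flow now 11.
No augmenting path remains; maximum flow = 11.
In the residual graph, reachable from Well: {Well, a, b, d, f}.
Min-cut edges: b→c (9), b→e (2); capacity 9 + 2 = 11.
This cut is saturated, so no flow can exceed 11.

11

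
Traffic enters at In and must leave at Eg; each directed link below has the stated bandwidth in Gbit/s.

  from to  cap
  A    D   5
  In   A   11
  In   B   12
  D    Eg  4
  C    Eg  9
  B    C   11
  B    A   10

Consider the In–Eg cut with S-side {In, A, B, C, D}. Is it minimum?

Yes — it is a minimum cut (capacity 13).

Given cut capacity: 9 + 4 = 13.
Augment In→A→D→Eg: bottleneck 4, flow now 4.
Augment In→B→C→Eg: bottleneck 9, flow now 13.
No augmenting path remains; maximum flow = 13.
Cut capacity 13 equals the max flow, so it is a minimum cut.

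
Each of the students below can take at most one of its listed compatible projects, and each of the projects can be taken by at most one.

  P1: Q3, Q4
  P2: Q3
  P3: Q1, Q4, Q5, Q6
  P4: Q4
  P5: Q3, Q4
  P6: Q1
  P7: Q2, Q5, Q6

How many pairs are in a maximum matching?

Unit-capacity flow: source→left, listed edges, right→sink; max matching = max flow.
Augmenting path P1→Q3 (+1); matched 1.
Augmenting path P3→Q1 (+1); matched 2.
Augmenting path P4→Q4 (+1); matched 3.
Augmenting path P7→Q2 (+1); matched 4.
Augmenting path P6→Q1→P3→Q5 (+1); matched 5.
No augmenting path remains; maximum matching = 5.
König certificate: {P3, P6, P7, Q3, Q4} is a vertex cover of size 5 (every listed pair touches it), so no matching can be larger.

5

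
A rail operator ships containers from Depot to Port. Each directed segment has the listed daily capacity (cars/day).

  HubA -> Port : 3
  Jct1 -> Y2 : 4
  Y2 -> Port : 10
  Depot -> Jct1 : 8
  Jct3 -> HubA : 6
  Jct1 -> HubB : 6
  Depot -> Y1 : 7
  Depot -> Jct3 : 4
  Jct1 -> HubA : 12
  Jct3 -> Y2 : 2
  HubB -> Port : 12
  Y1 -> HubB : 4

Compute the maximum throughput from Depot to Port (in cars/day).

Augment Depot→Jct1→HubA→Port: bottleneck 3, flow now 3.
Augment Depot→Jct1→Y2→Port: bottleneck 4, flow now 7.
Augment Depot→Jct1→HubB→Port: bottleneck 1, flow now 8.
Augment Depot→Jct3→Y2→Port: bottleneck 2, flow now 10.
Augment Depot→Y1→HubB→Port: bottleneck 4, flow now 14.
Augment Depot→Jct3→HubA→Jct1→HubB→Port: bottleneck 2, flow now 16. (uses reverse residual edge)
No augmenting path remains; maximum flow = 16.
In the residual graph, reachable from Depot: {Depot, Y1}.
Min-cut edges: Depot→Jct1 (8), Depot→Jct3 (4), Y1→HubB (4); capacity 8 + 4 + 4 = 16.
This cut is saturated, so no flow can exceed 16.

16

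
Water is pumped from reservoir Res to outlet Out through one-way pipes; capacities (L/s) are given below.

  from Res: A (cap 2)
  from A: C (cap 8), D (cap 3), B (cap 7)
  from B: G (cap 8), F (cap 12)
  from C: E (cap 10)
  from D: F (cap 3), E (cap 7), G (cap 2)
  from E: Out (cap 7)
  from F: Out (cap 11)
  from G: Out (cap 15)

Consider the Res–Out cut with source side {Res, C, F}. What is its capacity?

Edges leaving {Res, C, F}: Res→A (2), C→E (10), F→Out (11).
Cut capacity = 2 + 10 + 11 = 23.

23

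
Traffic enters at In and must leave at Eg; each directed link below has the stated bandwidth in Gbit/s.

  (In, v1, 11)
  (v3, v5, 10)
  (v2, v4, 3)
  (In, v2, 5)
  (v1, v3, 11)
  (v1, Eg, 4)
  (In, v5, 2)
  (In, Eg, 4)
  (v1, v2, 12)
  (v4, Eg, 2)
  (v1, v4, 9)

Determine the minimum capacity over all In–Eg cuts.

10

Augment In→Eg: bottleneck 4, flow now 4.
Augment In→v1→Eg: bottleneck 4, flow now 8.
Augment In→v1→v4→Eg: bottleneck 2, flow now 10.
No augmenting path remains; maximum flow = 10.
By max-flow min-cut, the minimum cut capacity equals the max flow.
In the residual graph, reachable from In: {In, v1, v2, v3, v4, v5}.
Min-cut edges: In→Eg (4), v1→Eg (4), v4→Eg (2); capacity 4 + 4 + 2 = 10.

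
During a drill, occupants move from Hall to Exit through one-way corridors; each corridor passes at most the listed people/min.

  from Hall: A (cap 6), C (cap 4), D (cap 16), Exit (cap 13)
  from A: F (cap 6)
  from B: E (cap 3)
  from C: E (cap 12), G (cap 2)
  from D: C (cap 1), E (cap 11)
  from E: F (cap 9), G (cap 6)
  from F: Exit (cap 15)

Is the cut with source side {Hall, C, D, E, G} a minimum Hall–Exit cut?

Yes — it is a minimum cut (capacity 28).

Given cut capacity: 6 + 13 + 9 = 28.
Augment Hall→Exit: bottleneck 13, flow now 13.
Augment Hall→A→F→Exit: bottleneck 6, flow now 19.
Augment Hall→C→E→F→Exit: bottleneck 4, flow now 23.
Augment Hall→D→E→F→Exit: bottleneck 5, flow now 28.
No augmenting path remains; maximum flow = 28.
Cut capacity 28 equals the max flow, so it is a minimum cut.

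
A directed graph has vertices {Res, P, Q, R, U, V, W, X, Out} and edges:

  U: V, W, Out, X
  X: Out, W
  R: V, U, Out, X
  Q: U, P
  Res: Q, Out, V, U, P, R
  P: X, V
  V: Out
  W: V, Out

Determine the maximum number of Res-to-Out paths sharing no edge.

6

Assign every edge capacity 1; by Menger, the answer equals the max flow.
Path Res→Out (+1); total 1.
Path Res→R→Out (+1); total 2.
Path Res→U→Out (+1); total 3.
Path Res→V→Out (+1); total 4.
Path Res→P→X→Out (+1); total 5.
Path Res→Q→U→W→Out (+1); total 6.
No residual Res→Out path; max flow = 6.
Certifying cut of size 6: {Res→Out, Res→P, Res→Q, Res→R, Res→U, Res→V}.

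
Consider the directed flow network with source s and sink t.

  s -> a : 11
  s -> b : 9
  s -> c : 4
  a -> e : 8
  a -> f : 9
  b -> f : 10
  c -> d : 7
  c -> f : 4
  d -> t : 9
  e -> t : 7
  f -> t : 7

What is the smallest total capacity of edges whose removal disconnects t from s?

18

Augment s→a→e→t: bottleneck 7, flow now 7.
Augment s→a→f→t: bottleneck 4, flow now 11.
Augment s→b→f→t: bottleneck 3, flow now 14.
Augment s→c→d→t: bottleneck 4, flow now 18.
No augmenting path remains; maximum flow = 18.
By max-flow min-cut, the minimum cut capacity equals the max flow.
In the residual graph, reachable from s: {s, a, b, e, f}.
Min-cut edges: s→c (4), e→t (7), f→t (7); capacity 4 + 7 + 7 = 18.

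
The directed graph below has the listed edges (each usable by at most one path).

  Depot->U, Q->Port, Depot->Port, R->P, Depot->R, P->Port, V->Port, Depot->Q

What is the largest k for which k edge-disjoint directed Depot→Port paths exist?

Assign every edge capacity 1; by Menger, the answer equals the max flow.
Path Depot→Port (+1); total 1.
Path Depot→Q→Port (+1); total 2.
Path Depot→R→P→Port (+1); total 3.
No residual Depot→Port path; max flow = 3.
Certifying cut of size 3: {Depot→Port, Depot→Q, Depot→R}.

3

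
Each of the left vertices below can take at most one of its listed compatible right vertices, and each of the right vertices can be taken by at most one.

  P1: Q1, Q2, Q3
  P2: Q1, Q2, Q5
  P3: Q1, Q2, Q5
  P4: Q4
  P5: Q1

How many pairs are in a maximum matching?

5

Unit-capacity flow: source→left, listed edges, right→sink; max matching = max flow.
Augmenting path P1→Q1 (+1); matched 1.
Augmenting path P2→Q2 (+1); matched 2.
Augmenting path P3→Q5 (+1); matched 3.
Augmenting path P4→Q4 (+1); matched 4.
Augmenting path P5→Q1→P1→Q3 (+1); matched 5.
No augmenting path remains; maximum matching = 5.
König certificate: {P1, P2, P3, P4, P5} is a vertex cover of size 5 (every listed pair touches it), so no matching can be larger.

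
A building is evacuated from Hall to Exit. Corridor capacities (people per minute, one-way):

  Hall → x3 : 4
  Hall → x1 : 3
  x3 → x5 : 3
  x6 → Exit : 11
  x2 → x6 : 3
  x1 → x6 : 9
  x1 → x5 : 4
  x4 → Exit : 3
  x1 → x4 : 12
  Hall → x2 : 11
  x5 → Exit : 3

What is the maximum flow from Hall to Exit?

Augment Hall→x1→x4→Exit: bottleneck 3, flow now 3.
Augment Hall→x2→x6→Exit: bottleneck 3, flow now 6.
Augment Hall→x3→x5→Exit: bottleneck 3, flow now 9.
No augmenting path remains; maximum flow = 9.
In the residual graph, reachable from Hall: {Hall, x2, x3}.
Min-cut edges: Hall→x1 (3), x2→x6 (3), x3→x5 (3); capacity 3 + 3 + 3 = 9.
This cut is saturated, so no flow can exceed 9.

9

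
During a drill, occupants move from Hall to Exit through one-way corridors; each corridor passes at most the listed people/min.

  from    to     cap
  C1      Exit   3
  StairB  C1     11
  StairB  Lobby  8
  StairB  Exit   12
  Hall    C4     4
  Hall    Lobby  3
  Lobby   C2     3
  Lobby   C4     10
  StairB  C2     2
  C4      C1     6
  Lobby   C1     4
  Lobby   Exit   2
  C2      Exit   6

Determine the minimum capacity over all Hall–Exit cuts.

Augment Hall→Lobby→Exit: bottleneck 2, flow now 2.
Augment Hall→Lobby→C1→Exit: bottleneck 1, flow now 3.
Augment Hall→C4→C1→Exit: bottleneck 2, flow now 5.
Augment Hall→C4→C1→Lobby→C2→Exit: bottleneck 1, flow now 6. (uses reverse residual edge)
No augmenting path remains; maximum flow = 6.
By max-flow min-cut, the minimum cut capacity equals the max flow.
In the residual graph, reachable from Hall: {Hall, C4, C1}.
Min-cut edges: Hall→Lobby (3), C1→Exit (3); capacity 3 + 3 = 6.

6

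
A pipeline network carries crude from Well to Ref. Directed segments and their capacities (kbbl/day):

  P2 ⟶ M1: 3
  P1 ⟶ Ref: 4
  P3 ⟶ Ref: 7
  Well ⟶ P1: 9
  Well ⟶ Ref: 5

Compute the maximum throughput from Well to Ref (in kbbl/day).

9

Augment Well→Ref: bottleneck 5, flow now 5.
Augment Well→P1→Ref: bottleneck 4, flow now 9.
No augmenting path remains; maximum flow = 9.
In the residual graph, reachable from Well: {Well, P1}.
Min-cut edges: Well→Ref (5), P1→Ref (4); capacity 5 + 4 = 9.
This cut is saturated, so no flow can exceed 9.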